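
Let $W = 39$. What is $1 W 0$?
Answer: $0$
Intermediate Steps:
$1 W 0 = 1 \cdot 39 \cdot 0 = 39 \cdot 0 = 0$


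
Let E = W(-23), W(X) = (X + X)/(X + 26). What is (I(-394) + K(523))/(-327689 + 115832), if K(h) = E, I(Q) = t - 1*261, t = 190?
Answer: 259/635571 ≈ 0.00040751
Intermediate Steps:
I(Q) = -71 (I(Q) = 190 - 1*261 = 190 - 261 = -71)
W(X) = 2*X/(26 + X) (W(X) = (2*X)/(26 + X) = 2*X/(26 + X))
E = -46/3 (E = 2*(-23)/(26 - 23) = 2*(-23)/3 = 2*(-23)*(1/3) = -46/3 ≈ -15.333)
K(h) = -46/3
(I(-394) + K(523))/(-327689 + 115832) = (-71 - 46/3)/(-327689 + 115832) = -259/3/(-211857) = -259/3*(-1/211857) = 259/635571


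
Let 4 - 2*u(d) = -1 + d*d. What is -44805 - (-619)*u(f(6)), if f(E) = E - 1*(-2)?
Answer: -126131/2 ≈ -63066.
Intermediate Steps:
f(E) = 2 + E (f(E) = E + 2 = 2 + E)
u(d) = 5/2 - d**2/2 (u(d) = 2 - (-1 + d*d)/2 = 2 - (-1 + d**2)/2 = 2 + (1/2 - d**2/2) = 5/2 - d**2/2)
-44805 - (-619)*u(f(6)) = -44805 - (-619)*(5/2 - (2 + 6)**2/2) = -44805 - (-619)*(5/2 - 1/2*8**2) = -44805 - (-619)*(5/2 - 1/2*64) = -44805 - (-619)*(5/2 - 32) = -44805 - (-619)*(-59)/2 = -44805 - 1*36521/2 = -44805 - 36521/2 = -126131/2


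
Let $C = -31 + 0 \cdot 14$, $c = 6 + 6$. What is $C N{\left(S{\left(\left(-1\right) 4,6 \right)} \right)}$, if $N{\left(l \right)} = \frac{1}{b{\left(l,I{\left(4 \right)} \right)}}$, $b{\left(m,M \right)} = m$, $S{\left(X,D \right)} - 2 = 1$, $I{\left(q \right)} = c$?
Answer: $- \frac{31}{3} \approx -10.333$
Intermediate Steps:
$c = 12$
$I{\left(q \right)} = 12$
$S{\left(X,D \right)} = 3$ ($S{\left(X,D \right)} = 2 + 1 = 3$)
$C = -31$ ($C = -31 + 0 = -31$)
$N{\left(l \right)} = \frac{1}{l}$
$C N{\left(S{\left(\left(-1\right) 4,6 \right)} \right)} = - \frac{31}{3}$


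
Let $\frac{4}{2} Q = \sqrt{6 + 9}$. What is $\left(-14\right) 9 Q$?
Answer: $- 63 \sqrt{15} \approx -244.0$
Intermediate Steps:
$Q = \frac{\sqrt{15}}{2}$ ($Q = \frac{\sqrt{6 + 9}}{2} = \frac{\sqrt{15}}{2} \approx 1.9365$)
$\left(-14\right) 9 Q = \left(-14\right) 9 \frac{\sqrt{15}}{2} = - 126 \frac{\sqrt{15}}{2} = - 63 \sqrt{15}$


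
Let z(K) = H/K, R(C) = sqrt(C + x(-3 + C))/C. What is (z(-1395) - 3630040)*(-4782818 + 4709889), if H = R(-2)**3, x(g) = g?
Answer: 264735187160 + 510503*I*sqrt(7)/11160 ≈ 2.6474e+11 + 121.03*I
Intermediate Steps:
R(C) = sqrt(-3 + 2*C)/C (R(C) = sqrt(C + (-3 + C))/C = sqrt(-3 + 2*C)/C)
H = 7*I*sqrt(7)/8 (H = (sqrt(-3 + 2*(-2))/(-2))**3 = (-sqrt(-3 - 4)/2)**3 = (-I*sqrt(7)/2)**3 = 7*I*sqrt(7)/8 ≈ 2.315*I)
z(K) = 7*I*sqrt(7)/(8*K) (z(K) = (7*I*sqrt(7)/8)/K = 7*I*sqrt(7)/(8*K))
(z(-1395) - 3630040)*(-4782818 + 4709889) = ((7/8)*I*sqrt(7)/(-1395) - 3630040)*(-4782818 + 4709889) = ((7/8)*I*sqrt(7)*(-1/1395) - 3630040)*(-72929) = (-7*I*sqrt(7)/11160 - 3630040)*(-72929) = (-3630040 - 7*I*sqrt(7)/11160)*(-72929) = 264735187160 + 510503*I*sqrt(7)/11160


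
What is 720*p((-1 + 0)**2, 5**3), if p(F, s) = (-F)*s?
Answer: -90000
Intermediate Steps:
p(F, s) = -F*s
720*p((-1 + 0)**2, 5**3) = 720*(-1*(-1 + 0)**2*5**3) = 720*(-1*(-1)**2*125) = 720*(-1*1*125) = 720*(-125) = -90000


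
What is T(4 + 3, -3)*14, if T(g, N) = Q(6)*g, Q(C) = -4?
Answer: -392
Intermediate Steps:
T(g, N) = -4*g
T(4 + 3, -3)*14 = -4*(4 + 3)*14 = -4*7*14 = -28*14 = -392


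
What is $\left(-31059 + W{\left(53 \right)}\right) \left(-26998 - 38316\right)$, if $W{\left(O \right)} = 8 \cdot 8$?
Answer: $2024407430$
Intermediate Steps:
$W{\left(O \right)} = 64$
$\left(-31059 + W{\left(53 \right)}\right) \left(-26998 - 38316\right) = \left(-31059 + 64\right) \left(-26998 - 38316\right) = \left(-30995\right) \left(-65314\right) = 2024407430$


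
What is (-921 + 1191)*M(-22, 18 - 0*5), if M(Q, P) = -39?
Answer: -10530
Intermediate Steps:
(-921 + 1191)*M(-22, 18 - 0*5) = (-921 + 1191)*(-39) = 270*(-39) = -10530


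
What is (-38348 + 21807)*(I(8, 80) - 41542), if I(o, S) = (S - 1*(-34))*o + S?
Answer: 670737550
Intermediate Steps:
I(o, S) = S + o*(34 + S) (I(o, S) = (S + 34)*o + S = (34 + S)*o + S = o*(34 + S) + S = S + o*(34 + S))
(-38348 + 21807)*(I(8, 80) - 41542) = (-38348 + 21807)*((80 + 34*8 + 80*8) - 41542) = -16541*((80 + 272 + 640) - 41542) = -16541*(992 - 41542) = -16541*(-40550) = 670737550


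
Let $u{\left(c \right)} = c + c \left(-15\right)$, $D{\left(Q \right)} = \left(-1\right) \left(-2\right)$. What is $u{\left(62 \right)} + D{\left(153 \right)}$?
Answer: $-866$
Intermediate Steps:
$D{\left(Q \right)} = 2$
$u{\left(c \right)} = - 14 c$ ($u{\left(c \right)} = c - 15 c = - 14 c$)
$u{\left(62 \right)} + D{\left(153 \right)} = \left(-14\right) 62 + 2 = -868 + 2 = -866$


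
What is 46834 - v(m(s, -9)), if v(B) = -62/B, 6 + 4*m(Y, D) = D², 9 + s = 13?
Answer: 3512798/75 ≈ 46837.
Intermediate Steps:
s = 4 (s = -9 + 13 = 4)
m(Y, D) = -3/2 + D²/4
46834 - v(m(s, -9)) = 46834 - (-62)/(-3/2 + (¼)*(-9)²) = 46834 - (-62)/(-3/2 + (¼)*81) = 46834 - (-62)/(-3/2 + 81/4) = 46834 - (-62)/75/4 = 46834 - (-62)*4/75 = 46834 - 1*(-248/75) = 46834 + 248/75 = 3512798/75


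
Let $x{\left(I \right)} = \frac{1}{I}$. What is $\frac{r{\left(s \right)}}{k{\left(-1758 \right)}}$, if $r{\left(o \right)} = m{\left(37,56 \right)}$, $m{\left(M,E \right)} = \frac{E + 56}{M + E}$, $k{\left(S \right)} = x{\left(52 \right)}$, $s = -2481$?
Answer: $\frac{5824}{93} \approx 62.624$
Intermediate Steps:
$k{\left(S \right)} = \frac{1}{52}$
$m{\left(M,E \right)} = \frac{56 + E}{E + M}$
$r{\left(o \right)} = \frac{112}{93}$ ($r{\left(o \right)} = \frac{56 + 56}{56 + 37} = \frac{1}{93} \cdot 112 = \frac{112}{93}$)
$\frac{r{\left(s \right)}}{k{\left(-1758 \right)}} = \frac{112 \frac{1}{\frac{1}{52}}}{93} = \frac{112}{93} \cdot 52 = \frac{5824}{93}$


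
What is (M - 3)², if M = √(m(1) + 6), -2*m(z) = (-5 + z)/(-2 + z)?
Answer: 1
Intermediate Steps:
m(z) = -(-5 + z)/(2*(-2 + z))
M = 2 (M = √((5 - 1*1)/(2*(-2 + 1)) + 6) = √((½)*(5 - 1)/(-1) + 6) = √((½)*(-1)*4 + 6) = √(-2 + 6) = √4 = 2)
(M - 3)² = (2 - 3)² = (-1)² = 1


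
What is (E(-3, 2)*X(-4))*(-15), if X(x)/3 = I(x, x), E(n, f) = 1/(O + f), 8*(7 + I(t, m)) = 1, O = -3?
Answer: -2475/8 ≈ -309.38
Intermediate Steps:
I(t, m) = -55/8 (I(t, m) = -7 + (⅛)*1 = -7 + ⅛ = -55/8)
E(n, f) = 1/(-3 + f)
X(x) = -165/8 (X(x) = 3*(-55/8) = -165/8)
(E(-3, 2)*X(-4))*(-15) = (-165/8/(-3 + 2))*(-15) = (-165/8/(-1))*(-15) = -1*(-165/8)*(-15) = (165/8)*(-15) = -2475/8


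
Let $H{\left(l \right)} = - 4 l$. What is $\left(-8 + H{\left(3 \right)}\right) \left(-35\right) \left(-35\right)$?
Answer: $-24500$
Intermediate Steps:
$\left(-8 + H{\left(3 \right)}\right) \left(-35\right) \left(-35\right) = \left(-8 - 12\right) \left(-35\right) \left(-35\right) = \left(-20\right) \left(-35\right) \left(-35\right) = 700 \left(-35\right) = -24500$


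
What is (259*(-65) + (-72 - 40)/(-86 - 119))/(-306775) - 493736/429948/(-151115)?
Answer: 1601800769806459/29185645207834125 ≈ 0.054883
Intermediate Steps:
(259*(-65) + (-72 - 40)/(-86 - 119))/(-306775) - 493736/429948/(-151115) = (-16835 - 112/(-205))*(-1/306775) - 493736*1/429948*(-1/151115) = (-16835 - 112*(-1/205))*(-1/306775) - 123434/107487*(-1/151115) = (-16835 + 112/205)*(-1/306775) + 123434/16242898005 = -3451063/205*(-1/306775) + 123434/16242898005 = 493009/8984125 + 123434/16242898005 = 1601800769806459/29185645207834125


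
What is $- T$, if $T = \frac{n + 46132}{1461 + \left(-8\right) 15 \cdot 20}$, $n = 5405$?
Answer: $\frac{17179}{313} \approx 54.885$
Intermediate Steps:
$T = - \frac{17179}{313}$ ($T = \frac{5405 + 46132}{1461 + \left(-8\right) 15 \cdot 20} = \frac{51537}{1461 - 2400} = \frac{51537}{-939} = 51537 \left(- \frac{1}{939}\right) = - \frac{17179}{313} \approx -54.885$)
$- T = \left(-1\right) \left(- \frac{17179}{313}\right) = \frac{17179}{313}$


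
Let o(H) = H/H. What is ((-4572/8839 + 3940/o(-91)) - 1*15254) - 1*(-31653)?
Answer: 179771849/8839 ≈ 20338.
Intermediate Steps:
o(H) = 1
((-4572/8839 + 3940/o(-91)) - 1*15254) - 1*(-31653) = ((-4572/8839 + 3940/1) - 1*15254) - 1*(-31653) = ((-4572*1/8839 + 3940*1) - 15254) + 31653 = ((-4572/8839 + 3940) - 15254) + 31653 = (34821088/8839 - 15254) + 31653 = -100009018/8839 + 31653 = 179771849/8839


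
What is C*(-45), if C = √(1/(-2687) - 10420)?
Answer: -405*I*√928791107/2687 ≈ -4593.5*I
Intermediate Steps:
C = 9*I*√928791107/2687 (C = √(-1/2687 - 10420) = √(-27998541/2687) = 9*I*√928791107/2687 ≈ 102.08*I)
C*(-45) = (9*I*√928791107/2687)*(-45) = -405*I*√928791107/2687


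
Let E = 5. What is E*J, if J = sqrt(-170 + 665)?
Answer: 15*sqrt(55) ≈ 111.24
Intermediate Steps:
J = 3*sqrt(55) (J = sqrt(495) = 3*sqrt(55) ≈ 22.249)
E*J = 5*(3*sqrt(55)) = 15*sqrt(55)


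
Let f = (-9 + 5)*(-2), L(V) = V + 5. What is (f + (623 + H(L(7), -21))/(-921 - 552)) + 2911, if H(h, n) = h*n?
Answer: 4299316/1473 ≈ 2918.8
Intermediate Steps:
L(V) = 5 + V
f = 8 (f = -4*(-2) = 8)
(f + (623 + H(L(7), -21))/(-921 - 552)) + 2911 = (8 + (623 + (5 + 7)*(-21))/(-921 - 552)) + 2911 = (8 + (623 + 12*(-21))/(-1473)) + 2911 = (8 + (623 - 252)*(-1/1473)) + 2911 = (8 + 371*(-1/1473)) + 2911 = (8 - 371/1473) + 2911 = 11413/1473 + 2911 = 4299316/1473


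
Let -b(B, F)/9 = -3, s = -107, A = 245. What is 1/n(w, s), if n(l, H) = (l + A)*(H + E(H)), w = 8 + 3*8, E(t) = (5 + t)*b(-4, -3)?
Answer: -1/792497 ≈ -1.2618e-6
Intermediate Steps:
b(B, F) = 27 (b(B, F) = -9*(-3) = 27)
E(t) = 135 + 27*t (E(t) = (5 + t)*27 = 135 + 27*t)
w = 32 (w = 8 + 24 = 32)
n(l, H) = (135 + 28*H)*(245 + l) (n(l, H) = (l + 245)*(H + (135 + 27*H)) = (245 + l)*(135 + 28*H) = (135 + 28*H)*(245 + l))
1/n(w, s) = 1/(33075 + 135*32 + 6860*(-107) + 28*(-107)*32) = 1/(33075 + 4320 - 734020 - 95872) = 1/(-792497) = -1/792497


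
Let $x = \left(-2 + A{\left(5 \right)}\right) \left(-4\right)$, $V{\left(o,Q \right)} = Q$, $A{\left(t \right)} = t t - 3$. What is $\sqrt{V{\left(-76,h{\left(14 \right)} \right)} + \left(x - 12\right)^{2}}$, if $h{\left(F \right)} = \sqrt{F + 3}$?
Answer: $\sqrt{8464 + \sqrt{17}} \approx 92.022$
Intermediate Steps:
$A{\left(t \right)} = -3 + t^{2}$ ($A{\left(t \right)} = t^{2} - 3 = -3 + t^{2}$)
$h{\left(F \right)} = \sqrt{3 + F}$
$x = -80$ ($x = \left(-2 - \left(3 - 5^{2}\right)\right) \left(-4\right) = \left(-2 + \left(-3 + 25\right)\right) \left(-4\right) = \left(-2 + 22\right) \left(-4\right) = 20 \left(-4\right) = -80$)
$\sqrt{V{\left(-76,h{\left(14 \right)} \right)} + \left(x - 12\right)^{2}} = \sqrt{\sqrt{3 + 14} + \left(-80 - 12\right)^{2}} = \sqrt{\sqrt{17} + \left(-92\right)^{2}} = \sqrt{\sqrt{17} + 8464} = \sqrt{8464 + \sqrt{17}}$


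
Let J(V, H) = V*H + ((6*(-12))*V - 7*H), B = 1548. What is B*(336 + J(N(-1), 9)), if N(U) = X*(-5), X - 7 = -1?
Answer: 3348324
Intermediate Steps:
X = 6 (X = 7 - 1 = 6)
N(U) = -30 (N(U) = 6*(-5) = -30)
J(V, H) = -72*V - 7*H + H*V (J(V, H) = H*V + (-72*V - 7*H) = -72*V - 7*H + H*V)
B*(336 + J(N(-1), 9)) = 1548*(336 + (-72*(-30) - 7*9 + 9*(-30))) = 1548*(336 + (2160 - 63 - 270)) = 1548*(336 + 1827) = 1548*2163 = 3348324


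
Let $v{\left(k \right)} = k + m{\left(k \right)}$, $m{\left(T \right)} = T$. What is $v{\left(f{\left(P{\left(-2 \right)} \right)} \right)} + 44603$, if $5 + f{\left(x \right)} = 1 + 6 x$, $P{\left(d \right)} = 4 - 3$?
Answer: $44607$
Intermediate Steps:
$P{\left(d \right)} = 1$ ($P{\left(d \right)} = 4 - 3 = 1$)
$f{\left(x \right)} = -4 + 6 x$ ($f{\left(x \right)} = -5 + \left(1 + 6 x\right) = -4 + 6 x$)
$v{\left(k \right)} = 2 k$ ($v{\left(k \right)} = k + k = 2 k$)
$v{\left(f{\left(P{\left(-2 \right)} \right)} \right)} + 44603 = 2 \left(-4 + 6 \cdot 1\right) + 44603 = 2 \left(-4 + 6\right) + 44603 = 2 \cdot 2 + 44603 = 4 + 44603 = 44607$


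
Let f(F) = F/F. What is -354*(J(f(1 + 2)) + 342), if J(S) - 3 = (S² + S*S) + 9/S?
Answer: -126024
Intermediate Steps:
f(F) = 1
J(S) = 3 + 2*S² + 9/S (J(S) = 3 + ((S² + S*S) + 9/S) = 3 + ((S² + S²) + 9/S) = 3 + (2*S² + 9/S) = 3 + 2*S² + 9/S)
-354*(J(f(1 + 2)) + 342) = -354*((3 + 2*1² + 9/1) + 342) = -354*((3 + 2*1 + 9*1) + 342) = -354*((3 + 2 + 9) + 342) = -354*(14 + 342) = -354*356 = -126024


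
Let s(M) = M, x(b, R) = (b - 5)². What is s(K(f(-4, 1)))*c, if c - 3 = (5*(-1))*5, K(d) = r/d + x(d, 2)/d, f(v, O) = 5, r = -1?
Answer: 22/5 ≈ 4.4000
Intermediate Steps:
x(b, R) = (-5 + b)²
K(d) = -1/d + (-5 + d)²/d
c = -22 (c = 3 + (5*(-1))*5 = 3 - 5*5 = 3 - 25 = -22)
s(K(f(-4, 1)))*c = ((-1 + (-5 + 5)²)/5)*(-22) = ((-1 + 0²)/5)*(-22) = ((-1 + 0)/5)*(-22) = ((⅕)*(-1))*(-22) = -⅕*(-22) = 22/5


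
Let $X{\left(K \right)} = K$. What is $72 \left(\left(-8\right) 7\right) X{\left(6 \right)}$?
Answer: $-24192$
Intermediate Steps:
$72 \left(\left(-8\right) 7\right) X{\left(6 \right)} = 72 \left(\left(-8\right) 7\right) 6 = 72 \left(-56\right) 6 = \left(-4032\right) 6 = -24192$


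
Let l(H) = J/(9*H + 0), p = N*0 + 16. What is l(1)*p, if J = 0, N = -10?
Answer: 0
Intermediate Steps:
p = 16 (p = -10*0 + 16 = 0 + 16 = 16)
l(H) = 0 (l(H) = 0/(9*H + 0) = 0/((9*H)) = 0*(1/(9*H)) = 0)
l(1)*p = 0*16 = 0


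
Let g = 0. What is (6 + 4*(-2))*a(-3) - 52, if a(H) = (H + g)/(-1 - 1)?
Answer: -55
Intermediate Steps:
a(H) = -H/2 (a(H) = (H + 0)/(-1 - 1) = H/(-2) = H*(-½) = -H/2)
(6 + 4*(-2))*a(-3) - 52 = (6 + 4*(-2))*(-½*(-3)) - 52 = (6 - 8)*(3/2) - 52 = -2*3/2 - 52 = -3 - 52 = -55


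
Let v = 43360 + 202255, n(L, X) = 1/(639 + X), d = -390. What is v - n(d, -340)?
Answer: 73438884/299 ≈ 2.4562e+5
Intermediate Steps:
v = 245615
v - n(d, -340) = 245615 - 1/(639 - 340) = 245615 - 1/299 = 73438884/299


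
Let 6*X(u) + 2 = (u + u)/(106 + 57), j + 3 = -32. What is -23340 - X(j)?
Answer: -3804354/163 ≈ -23340.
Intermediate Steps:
j = -35 (j = -3 - 32 = -35)
X(u) = -1/3 + u/489 (X(u) = -1/3 + ((u + u)/(106 + 57))/6 = -1/3 + ((2*u)/163)/6 = -1/3 + ((2*u)*(1/163))/6 = -1/3 + (2*u/163)/6 = -1/3 + u/489)
-23340 - X(j) = -23340 - (-1/3 + (1/489)*(-35)) = -23340 - (-1/3 - 35/489) = -23340 - 1*(-66/163) = -23340 + 66/163 = -3804354/163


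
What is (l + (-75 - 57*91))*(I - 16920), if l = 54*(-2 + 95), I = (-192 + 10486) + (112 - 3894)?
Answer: 2497920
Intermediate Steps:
I = 6512 (I = 10294 - 3782 = 6512)
l = 5022 (l = 54*93 = 5022)
(l + (-75 - 57*91))*(I - 16920) = (5022 + (-75 - 57*91))*(6512 - 16920) = (5022 + (-75 - 5187))*(-10408) = (5022 - 5262)*(-10408) = -240*(-10408) = 2497920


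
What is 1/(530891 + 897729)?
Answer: 1/1428620 ≈ 6.9998e-7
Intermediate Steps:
1/(530891 + 897729) = 1/1428620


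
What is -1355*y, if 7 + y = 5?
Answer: 2710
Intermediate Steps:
y = -2 (y = -7 + 5 = -2)
-1355*y = -1355*(-2) = 2710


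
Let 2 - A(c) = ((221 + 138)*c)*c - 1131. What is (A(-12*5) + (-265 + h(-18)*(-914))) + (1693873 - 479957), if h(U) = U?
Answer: -61164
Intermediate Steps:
A(c) = 1133 - 359*c² (A(c) = 2 - (((221 + 138)*c)*c - 1131) = 2 - ((359*c)*c - 1131) = 2 - (359*c² - 1131) = 2 - (-1131 + 359*c²) = 2 + (1131 - 359*c²) = 1133 - 359*c²)
(A(-12*5) + (-265 + h(-18)*(-914))) + (1693873 - 479957) = ((1133 - 359*(-12*5)²) + (-265 - 18*(-914))) + (1693873 - 479957) = ((1133 - 359*(-60)²) + (-265 + 16452)) + 1213916 = ((1133 - 359*3600) + 16187) + 1213916 = ((1133 - 1292400) + 16187) + 1213916 = (-1291267 + 16187) + 1213916 = -1275080 + 1213916 = -61164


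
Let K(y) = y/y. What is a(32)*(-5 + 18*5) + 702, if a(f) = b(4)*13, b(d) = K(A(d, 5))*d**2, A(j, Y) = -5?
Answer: 18382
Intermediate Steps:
K(y) = 1
b(d) = d**2 (b(d) = 1*d**2 = d**2)
a(f) = 208 (a(f) = 4**2*13 = 16*13 = 208)
a(32)*(-5 + 18*5) + 702 = 208*(-5 + 18*5) + 702 = 208*(-5 + 90) + 702 = 208*85 + 702 = 17680 + 702 = 18382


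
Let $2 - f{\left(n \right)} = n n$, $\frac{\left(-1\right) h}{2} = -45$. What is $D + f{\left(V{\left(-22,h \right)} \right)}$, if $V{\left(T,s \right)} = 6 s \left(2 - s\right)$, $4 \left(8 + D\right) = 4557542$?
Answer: $- \frac{4514022041}{2} \approx -2.257 \cdot 10^{9}$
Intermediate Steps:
$h = 90$ ($h = \left(-2\right) \left(-45\right) = 90$)
$D = \frac{2278755}{2}$ ($D = -8 + \frac{1}{4} \cdot 4557542 = -8 + \frac{2278771}{2} = \frac{2278755}{2} \approx 1.1394 \cdot 10^{6}$)
$V{\left(T,s \right)} = 6 s \left(2 - s\right)$
$f{\left(n \right)} = 2 - n^{2}$ ($f{\left(n \right)} = 2 - n n = 2 - n^{2}$)
$D + f{\left(V{\left(-22,h \right)} \right)} = \frac{2278755}{2} + \left(2 - \left(6 \cdot 90 \left(2 - 90\right)\right)^{2}\right) = \frac{2278755}{2} + \left(2 - \left(6 \cdot 90 \left(-88\right)\right)^{2}\right) = \frac{2278755}{2} + \left(2 - \left(-47520\right)^{2}\right) = \frac{2278755}{2} + \left(2 - 2258150400\right) = \frac{2278755}{2} - 2258150398 = - \frac{4514022041}{2}$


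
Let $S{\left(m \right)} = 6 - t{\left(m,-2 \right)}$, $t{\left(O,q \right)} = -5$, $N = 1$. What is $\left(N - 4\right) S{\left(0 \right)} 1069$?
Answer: $-35277$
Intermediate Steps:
$S{\left(m \right)} = 11$ ($S{\left(m \right)} = 6 - -5 = 6 + 5 = 11$)
$\left(N - 4\right) S{\left(0 \right)} 1069 = \left(1 - 4\right) 11 \cdot 1069 = \left(-3\right) 11 \cdot 1069 = \left(-33\right) 1069 = -35277$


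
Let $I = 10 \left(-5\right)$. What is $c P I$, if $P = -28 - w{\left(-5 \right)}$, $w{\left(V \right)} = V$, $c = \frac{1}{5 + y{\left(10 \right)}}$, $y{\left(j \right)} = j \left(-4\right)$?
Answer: $- \frac{230}{7} \approx -32.857$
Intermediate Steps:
$y{\left(j \right)} = - 4 j$
$c = - \frac{1}{35}$ ($c = \frac{1}{5 - 40} = \frac{1}{-35} = - \frac{1}{35} \approx -0.028571$)
$P = -23$ ($P = -28 - -5 = -28 + 5 = -23$)
$I = -50$
$c P I = \left(- \frac{1}{35}\right) \left(-23\right) \left(-50\right) = \frac{23}{35} \left(-50\right) = - \frac{230}{7}$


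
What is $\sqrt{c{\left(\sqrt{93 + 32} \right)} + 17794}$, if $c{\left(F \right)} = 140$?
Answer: $7 \sqrt{366} \approx 133.92$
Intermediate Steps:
$\sqrt{c{\left(\sqrt{93 + 32} \right)} + 17794} = \sqrt{140 + 17794} = \sqrt{17934} = 7 \sqrt{366}$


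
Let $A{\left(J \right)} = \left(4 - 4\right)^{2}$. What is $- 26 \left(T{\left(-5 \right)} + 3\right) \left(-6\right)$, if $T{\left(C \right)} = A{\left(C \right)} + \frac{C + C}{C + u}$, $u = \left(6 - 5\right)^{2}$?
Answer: $858$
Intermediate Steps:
$A{\left(J \right)} = 0$ ($A{\left(J \right)} = 0^{2} = 0$)
$u = 1$ ($u = 1^{2} = 1$)
$T{\left(C \right)} = \frac{2 C}{1 + C}$ ($T{\left(C \right)} = 0 + \frac{C + C}{C + 1} = 0 + \frac{2 C}{1 + C} = \frac{2 C}{1 + C}$)
$- 26 \left(T{\left(-5 \right)} + 3\right) \left(-6\right) = - 26 \left(2 \left(-5\right) \frac{1}{1 - 5} + 3\right) \left(-6\right) = - 26 \left(2 \left(-5\right) \frac{1}{-4} + 3\right) \left(-6\right) = - 26 \left(2 \left(-5\right) \left(- \frac{1}{4}\right) + 3\right) \left(-6\right) = - 26 \left(\frac{5}{2} + 3\right) \left(-6\right) = - 26 \cdot \frac{11}{2} \left(-6\right) = \left(-26\right) \left(-33\right) = 858$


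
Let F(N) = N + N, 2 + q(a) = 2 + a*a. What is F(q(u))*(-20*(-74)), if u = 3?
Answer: 26640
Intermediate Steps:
q(a) = a**2 (q(a) = -2 + (2 + a*a) = -2 + (2 + a**2) = a**2)
F(N) = 2*N
F(q(u))*(-20*(-74)) = (2*3**2)*(-20*(-74)) = (2*9)*1480 = 18*1480 = 26640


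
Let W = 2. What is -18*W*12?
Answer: -432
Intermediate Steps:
-18*W*12 = -18*2*12 = -36*12 = -432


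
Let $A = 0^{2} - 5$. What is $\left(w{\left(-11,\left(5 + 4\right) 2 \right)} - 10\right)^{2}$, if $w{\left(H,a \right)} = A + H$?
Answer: $676$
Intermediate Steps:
$A = -5$ ($A = 0 - 5 = -5$)
$w{\left(H,a \right)} = -5 + H$
$\left(w{\left(-11,\left(5 + 4\right) 2 \right)} - 10\right)^{2} = \left(\left(-5 - 11\right) - 10\right)^{2} = \left(-16 - 10\right)^{2} = \left(-26\right)^{2} = 676$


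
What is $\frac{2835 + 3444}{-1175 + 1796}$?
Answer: $\frac{91}{9} \approx 10.111$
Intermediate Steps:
$\frac{2835 + 3444}{-1175 + 1796} = \frac{6279}{621} = 6279 \cdot \frac{1}{621} = \frac{91}{9}$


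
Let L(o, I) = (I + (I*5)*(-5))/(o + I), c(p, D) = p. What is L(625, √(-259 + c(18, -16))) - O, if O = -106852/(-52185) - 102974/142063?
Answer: 2*(-93865700603*√241 + 3064380464375*I)/(7413557655*(√241 - 625*I)) ≈ -1.3375 - 0.59576*I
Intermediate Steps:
O = 9806017486/7413557655 (O = -106852*(-1/52185) - 102974*1/142063 = 106852/52185 - 102974/142063 = 9806017486/7413557655 ≈ 1.3227)
L(o, I) = -24*I/(I + o) (L(o, I) = (I + (5*I)*(-5))/(I + o) = (I - 25*I)/(I + o) = (-24*I)/(I + o) = -24*I/(I + o))
L(625, √(-259 + c(18, -16))) - O = -24*√(-259 + 18)/(√(-259 + 18) + 625) - 1*9806017486/7413557655 = -24*√(-241)/(√(-241) + 625) - 9806017486/7413557655 = -24*I*√241/(I*√241 + 625) - 9806017486/7413557655 = -24*I*√241/(625 + I*√241) - 9806017486/7413557655 = -9806017486/7413557655 - 24*I*√241/(625 + I*√241)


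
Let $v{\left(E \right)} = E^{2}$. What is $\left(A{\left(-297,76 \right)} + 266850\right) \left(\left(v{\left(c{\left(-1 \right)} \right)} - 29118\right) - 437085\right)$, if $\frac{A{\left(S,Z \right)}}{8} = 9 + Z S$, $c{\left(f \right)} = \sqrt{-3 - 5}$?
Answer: $-40255455006$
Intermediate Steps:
$c{\left(f \right)} = 2 i \sqrt{2}$ ($c{\left(f \right)} = \sqrt{-8} = 2 i \sqrt{2}$)
$A{\left(S,Z \right)} = 72 + 8 S Z$ ($A{\left(S,Z \right)} = 8 \left(9 + Z S\right) = 8 \left(9 + S Z\right) = 72 + 8 S Z$)
$\left(A{\left(-297,76 \right)} + 266850\right) \left(\left(v{\left(c{\left(-1 \right)} \right)} - 29118\right) - 437085\right) = \left(\left(72 + 8 \left(-297\right) 76\right) + 266850\right) \left(\left(\left(2 i \sqrt{2}\right)^{2} - 29118\right) - 437085\right) = \left(\left(72 - 180576\right) + 266850\right) \left(\left(-8 - 29118\right) - 437085\right) = \left(-180504 + 266850\right) \left(-29126 - 437085\right) = 86346 \left(-466211\right) = -40255455006$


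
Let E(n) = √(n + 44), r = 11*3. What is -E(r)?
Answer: -√77 ≈ -8.7750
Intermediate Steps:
r = 33
E(n) = √(44 + n)
-E(r) = -√(44 + 33) = -√77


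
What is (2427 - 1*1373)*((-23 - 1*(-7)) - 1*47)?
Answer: -66402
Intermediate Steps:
(2427 - 1*1373)*((-23 - 1*(-7)) - 1*47) = (2427 - 1373)*((-23 + 7) - 47) = 1054*(-16 - 47) = 1054*(-63) = -66402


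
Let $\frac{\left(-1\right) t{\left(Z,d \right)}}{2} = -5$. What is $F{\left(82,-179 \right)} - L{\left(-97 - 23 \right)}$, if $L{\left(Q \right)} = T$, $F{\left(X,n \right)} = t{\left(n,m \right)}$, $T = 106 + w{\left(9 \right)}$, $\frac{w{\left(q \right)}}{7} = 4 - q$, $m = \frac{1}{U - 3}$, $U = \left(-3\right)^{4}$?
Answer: $-61$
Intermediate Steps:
$U = 81$
$m = \frac{1}{78}$ ($m = \frac{1}{81 - 3} = \frac{1}{78} \approx 0.012821$)
$t{\left(Z,d \right)} = 10$ ($t{\left(Z,d \right)} = \left(-2\right) \left(-5\right) = 10$)
$w{\left(q \right)} = 28 - 7 q$ ($w{\left(q \right)} = 7 \left(4 - q\right) = 28 - 7 q$)
$T = 71$ ($T = 106 + \left(28 - 63\right) = 106 - 35 = 71$)
$F{\left(X,n \right)} = 10$
$L{\left(Q \right)} = 71$
$F{\left(82,-179 \right)} - L{\left(-97 - 23 \right)} = 10 - 71 = -61$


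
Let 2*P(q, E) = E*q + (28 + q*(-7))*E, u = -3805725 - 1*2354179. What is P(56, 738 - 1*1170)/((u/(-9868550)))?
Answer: 20516715450/192497 ≈ 1.0658e+5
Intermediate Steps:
u = -6159904 (u = -3805725 - 2354179 = -6159904)
P(q, E) = E*q/2 + E*(28 - 7*q)/2 (P(q, E) = (E*q + (28 + q*(-7))*E)/2 = (E*q + (28 - 7*q)*E)/2 = (E*q + E*(28 - 7*q))/2 = E*q/2 + E*(28 - 7*q)/2)
P(56, 738 - 1*1170)/((u/(-9868550))) = ((738 - 1*1170)*(14 - 3*56))/((-6159904/(-9868550))) = ((738 - 1170)*(14 - 168))/((-6159904*(-1/9868550))) = (-432*(-154))/(3079952/4934275) = 66528*(4934275/3079952) = 20516715450/192497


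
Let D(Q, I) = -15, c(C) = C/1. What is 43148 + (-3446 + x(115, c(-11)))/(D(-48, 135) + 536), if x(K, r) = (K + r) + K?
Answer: 22476881/521 ≈ 43142.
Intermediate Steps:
c(C) = C (c(C) = C*1 = C)
x(K, r) = r + 2*K
43148 + (-3446 + x(115, c(-11)))/(D(-48, 135) + 536) = 43148 + (-3446 + (-11 + 2*115))/(-15 + 536) = 43148 + (-3446 + (-11 + 230))/521 = 43148 + (-3446 + 219)*(1/521) = 43148 - 3227*1/521 = 43148 - 3227/521 = 22476881/521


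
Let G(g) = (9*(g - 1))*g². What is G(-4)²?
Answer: 518400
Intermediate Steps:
G(g) = g²*(-9 + 9*g) (G(g) = (9*(-1 + g))*g² = (-9 + 9*g)*g² = g²*(-9 + 9*g))
G(-4)² = (9*(-4)²*(-1 - 4))² = (9*16*(-5))² = (-720)² = 518400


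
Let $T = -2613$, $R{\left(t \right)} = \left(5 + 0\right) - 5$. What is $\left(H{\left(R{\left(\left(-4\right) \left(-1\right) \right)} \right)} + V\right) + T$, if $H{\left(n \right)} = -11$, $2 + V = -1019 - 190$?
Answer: $-3835$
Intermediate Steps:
$R{\left(t \right)} = 0$ ($R{\left(t \right)} = 5 - 5 = 0$)
$V = -1211$ ($V = -2 - 1209 = -1211$)
$\left(H{\left(R{\left(\left(-4\right) \left(-1\right) \right)} \right)} + V\right) + T = \left(-11 - 1211\right) - 2613 = -1222 - 2613 = -3835$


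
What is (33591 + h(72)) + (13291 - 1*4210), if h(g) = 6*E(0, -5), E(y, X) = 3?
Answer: 42690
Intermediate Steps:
h(g) = 18 (h(g) = 6*3 = 18)
(33591 + h(72)) + (13291 - 1*4210) = (33591 + 18) + (13291 - 1*4210) = 33609 + (13291 - 4210) = 33609 + 9081 = 42690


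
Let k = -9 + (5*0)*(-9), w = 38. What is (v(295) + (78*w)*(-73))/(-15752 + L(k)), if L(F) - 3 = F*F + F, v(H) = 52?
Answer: 216320/15677 ≈ 13.799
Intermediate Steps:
k = -9 (k = -9 + 0*(-9) = -9 + 0 = -9)
L(F) = 3 + F + F² (L(F) = 3 + (F*F + F) = 3 + (F² + F) = 3 + (F + F²) = 3 + F + F²)
(v(295) + (78*w)*(-73))/(-15752 + L(k)) = (52 + (78*38)*(-73))/(-15752 + (3 - 9 + (-9)²)) = (52 + 2964*(-73))/(-15752 + (3 - 9 + 81)) = (52 - 216372)/(-15752 + 75) = -216320/(-15677) = -216320*(-1/15677) = 216320/15677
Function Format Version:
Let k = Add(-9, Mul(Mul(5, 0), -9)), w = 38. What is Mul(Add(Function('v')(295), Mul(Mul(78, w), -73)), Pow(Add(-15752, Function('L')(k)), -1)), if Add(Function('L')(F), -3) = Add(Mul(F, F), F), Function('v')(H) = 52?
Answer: Rational(216320, 15677) ≈ 13.799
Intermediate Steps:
k = -9 (k = Add(-9, Mul(0, -9)) = Add(-9, 0) = -9)
Function('L')(F) = Add(3, F, Pow(F, 2)) (Function('L')(F) = Add(3, Add(Mul(F, F), F)) = Add(3, Add(Pow(F, 2), F)) = Add(3, Add(F, Pow(F, 2))) = Add(3, F, Pow(F, 2)))
Mul(Add(Function('v')(295), Mul(Mul(78, w), -73)), Pow(Add(-15752, Function('L')(k)), -1)) = Mul(Add(52, Mul(Mul(78, 38), -73)), Pow(Add(-15752, Add(3, -9, Pow(-9, 2))), -1)) = Mul(Add(52, Mul(2964, -73)), Pow(Add(-15752, Add(3, -9, 81)), -1)) = Mul(Add(52, -216372), Pow(Add(-15752, 75), -1)) = Mul(-216320, Pow(-15677, -1)) = Mul(-216320, Rational(-1, 15677)) = Rational(216320, 15677)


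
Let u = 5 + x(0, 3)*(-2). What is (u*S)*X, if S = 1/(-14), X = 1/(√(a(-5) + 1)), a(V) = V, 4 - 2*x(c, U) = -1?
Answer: 0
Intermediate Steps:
x(c, U) = 5/2 (x(c, U) = 2 - ½*(-1) = 2 + ½ = 5/2)
X = -I/2 (X = 1/(√(-5 + 1)) = 1/(√(-4)) = 1/(2*I) = -I/2 ≈ -0.5*I)
S = -1/14 ≈ -0.071429
u = 0 (u = 5 + (5/2)*(-2) = 5 - 5 = 0)
(u*S)*X = (0*(-1/14))*(-I/2) = 0*(-I/2) = 0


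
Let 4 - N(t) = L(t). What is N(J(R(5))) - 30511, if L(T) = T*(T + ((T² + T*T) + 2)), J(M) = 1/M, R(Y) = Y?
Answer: -3813432/125 ≈ -30507.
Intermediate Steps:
L(T) = T*(2 + T + 2*T²) (L(T) = T*(T + ((T² + T²) + 2)) = T*(T + (2*T² + 2)) = T*(T + (2 + 2*T²)) = T*(2 + T + 2*T²))
N(t) = 4 - t*(2 + t + 2*t²)
N(J(R(5))) - 30511 = (4 - 1*(2 + 1/5 + 2*(1/5)²)/5) - 30511 = (4 - 1*⅕*(2 + ⅕ + 2*(⅕)²)) - 30511 = (4 - 1*⅕*(2 + ⅕ + 2*(1/25))) - 30511 = (4 - 1*⅕*(2 + ⅕ + 2/25)) - 30511 = (4 - 1*⅕*57/25) - 30511 = (4 - 57/125) - 30511 = 443/125 - 30511 = -3813432/125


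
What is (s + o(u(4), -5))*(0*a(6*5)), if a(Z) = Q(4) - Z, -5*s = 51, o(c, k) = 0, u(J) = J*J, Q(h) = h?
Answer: 0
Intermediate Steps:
u(J) = J²
s = -51/5 (s = -⅕*51 = -51/5 ≈ -10.200)
a(Z) = 4 - Z
(s + o(u(4), -5))*(0*a(6*5)) = (-51/5 + 0)*(0*(4 - 6*5)) = -0*(4 - 1*30) = -0*(4 - 30) = -0*(-26) = -51/5*0 = 0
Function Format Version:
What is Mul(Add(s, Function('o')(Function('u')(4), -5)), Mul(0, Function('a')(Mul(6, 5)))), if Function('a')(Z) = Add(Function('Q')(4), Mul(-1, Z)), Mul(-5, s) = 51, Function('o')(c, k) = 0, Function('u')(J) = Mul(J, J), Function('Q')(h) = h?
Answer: 0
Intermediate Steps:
Function('u')(J) = Pow(J, 2)
s = Rational(-51, 5) (s = Mul(Rational(-1, 5), 51) = Rational(-51, 5) ≈ -10.200)
Function('a')(Z) = Add(4, Mul(-1, Z))
Mul(Add(s, Function('o')(Function('u')(4), -5)), Mul(0, Function('a')(Mul(6, 5)))) = Mul(Add(Rational(-51, 5), 0), Mul(0, Add(4, Mul(-1, Mul(6, 5))))) = Mul(Rational(-51, 5), Mul(0, Add(4, Mul(-1, 30)))) = Mul(Rational(-51, 5), Mul(0, Add(4, -30))) = Mul(Rational(-51, 5), Mul(0, -26)) = Mul(Rational(-51, 5), 0) = 0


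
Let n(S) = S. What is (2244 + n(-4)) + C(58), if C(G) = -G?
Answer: 2182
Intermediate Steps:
(2244 + n(-4)) + C(58) = (2244 - 4) - 1*58 = 2240 - 58 = 2182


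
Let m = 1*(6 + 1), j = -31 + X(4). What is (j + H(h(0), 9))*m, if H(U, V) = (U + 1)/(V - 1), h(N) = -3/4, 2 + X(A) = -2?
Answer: -7833/32 ≈ -244.78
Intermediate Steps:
X(A) = -4 (X(A) = -2 - 2 = -4)
h(N) = -¾ (h(N) = -3*¼ = -¾)
H(U, V) = (1 + U)/(-1 + V)
j = -35 (j = -31 - 4 = -35)
m = 7 (m = 1*7 = 7)
(j + H(h(0), 9))*m = (-35 + (1 - ¾)/(-1 + 9))*7 = (-35 + (¼)/8)*7 = (-35 + (⅛)*(¼))*7 = (-35 + 1/32)*7 = -1119/32*7 = -7833/32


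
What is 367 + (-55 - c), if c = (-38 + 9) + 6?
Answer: 335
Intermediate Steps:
c = -23 (c = -29 + 6 = -23)
367 + (-55 - c) = 367 + (-55 - 1*(-23)) = 367 + (-55 + 23) = 367 - 32 = 335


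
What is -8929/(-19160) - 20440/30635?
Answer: -23618097/117393320 ≈ -0.20119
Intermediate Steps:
-8929/(-19160) - 20440/30635 = -8929*(-1/19160) - 20440*1/30635 = 8929/19160 - 4088/6127 = -23618097/117393320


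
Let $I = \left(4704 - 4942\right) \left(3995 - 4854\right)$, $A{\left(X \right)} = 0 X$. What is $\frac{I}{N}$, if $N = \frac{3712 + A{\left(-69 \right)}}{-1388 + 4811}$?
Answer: $\frac{349902483}{1856} \approx 1.8853 \cdot 10^{5}$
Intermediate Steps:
$A{\left(X \right)} = 0$
$I = 204442$ ($I = \left(-238\right) \left(-859\right) = 204442$)
$N = \frac{3712}{3423}$ ($N = \frac{3712 + 0}{-1388 + 4811} = \frac{3712}{3423} \approx 1.0844$)
$\frac{I}{N} = \frac{204442}{\frac{3712}{3423}} = 204442 \cdot \frac{3423}{3712} = \frac{349902483}{1856}$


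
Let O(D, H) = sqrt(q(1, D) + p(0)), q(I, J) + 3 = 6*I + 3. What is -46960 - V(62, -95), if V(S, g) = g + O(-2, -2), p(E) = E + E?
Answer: -46865 - sqrt(6) ≈ -46867.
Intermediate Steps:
p(E) = 2*E
q(I, J) = 6*I (q(I, J) = -3 + (6*I + 3) = -3 + (3 + 6*I) = 6*I)
O(D, H) = sqrt(6) (O(D, H) = sqrt(6*1 + 2*0) = sqrt(6 + 0) = sqrt(6))
V(S, g) = g + sqrt(6)
-46960 - V(62, -95) = -46960 - (-95 + sqrt(6)) = -46960 + (95 - sqrt(6)) = -46865 - sqrt(6)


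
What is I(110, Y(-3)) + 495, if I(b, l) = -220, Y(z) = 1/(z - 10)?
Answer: 275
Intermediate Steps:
Y(z) = 1/(-10 + z)
I(110, Y(-3)) + 495 = -220 + 495 = 275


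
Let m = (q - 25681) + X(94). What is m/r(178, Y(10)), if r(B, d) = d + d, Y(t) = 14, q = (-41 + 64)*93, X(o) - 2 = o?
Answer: -11723/14 ≈ -837.36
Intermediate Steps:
X(o) = 2 + o
q = 2139 (q = 23*93 = 2139)
r(B, d) = 2*d
m = -23446 (m = (2139 - 25681) + (2 + 94) = -23542 + 96 = -23446)
m/r(178, Y(10)) = -23446/(2*14) = -23446/28 = -23446*1/28 = -11723/14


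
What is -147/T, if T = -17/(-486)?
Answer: -71442/17 ≈ -4202.5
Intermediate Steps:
T = 17/486 (T = -17*(-1/486) = 17/486 ≈ 0.034979)
-147/T = -147/17/486 = -147*486/17 = -71442/17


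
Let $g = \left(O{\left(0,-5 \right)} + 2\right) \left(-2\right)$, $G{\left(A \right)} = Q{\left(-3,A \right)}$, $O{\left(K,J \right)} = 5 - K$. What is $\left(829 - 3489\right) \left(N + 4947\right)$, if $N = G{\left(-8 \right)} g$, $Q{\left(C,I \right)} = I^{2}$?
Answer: $-10775660$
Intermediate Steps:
$G{\left(A \right)} = A^{2}$
$g = -14$ ($g = \left(\left(5 - 0\right) + 2\right) \left(-2\right) = \left(\left(5 + 0\right) + 2\right) \left(-2\right) = \left(5 + 2\right) \left(-2\right) = 7 \left(-2\right) = -14$)
$N = -896$ ($N = \left(-8\right)^{2} \left(-14\right) = 64 \left(-14\right) = -896$)
$\left(829 - 3489\right) \left(N + 4947\right) = \left(829 - 3489\right) \left(-896 + 4947\right) = \left(-2660\right) 4051 = -10775660$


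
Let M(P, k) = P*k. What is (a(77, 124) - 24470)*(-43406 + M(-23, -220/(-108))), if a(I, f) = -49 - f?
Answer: 28911832961/27 ≈ 1.0708e+9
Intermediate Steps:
(a(77, 124) - 24470)*(-43406 + M(-23, -220/(-108))) = ((-49 - 1*124) - 24470)*(-43406 - (-5060)/(-108)) = ((-49 - 124) - 24470)*(-43406 - (-5060)*(-1)/108) = (-173 - 24470)*(-43406 - 23*55/27) = -24643*(-43406 - 1265/27) = -24643*(-1173227/27) = 28911832961/27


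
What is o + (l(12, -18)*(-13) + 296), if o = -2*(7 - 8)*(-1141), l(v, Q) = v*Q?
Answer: 822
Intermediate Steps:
l(v, Q) = Q*v
o = -2282 (o = -2*(-1)*(-1141) = 2*(-1141) = -2282)
o + (l(12, -18)*(-13) + 296) = -2282 + (-18*12*(-13) + 296) = -2282 + (-216*(-13) + 296) = -2282 + (2808 + 296) = -2282 + 3104 = 822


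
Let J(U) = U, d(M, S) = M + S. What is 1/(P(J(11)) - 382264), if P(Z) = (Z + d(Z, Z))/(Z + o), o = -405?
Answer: -394/150612049 ≈ -2.6160e-6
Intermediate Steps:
P(Z) = 3*Z/(-405 + Z) (P(Z) = (Z + (Z + Z))/(Z - 405) = (Z + 2*Z)/(-405 + Z) = (3*Z)/(-405 + Z) = 3*Z/(-405 + Z))
1/(P(J(11)) - 382264) = 1/(3*11/(-405 + 11) - 382264) = 1/(3*11/(-394) - 382264) = 1/(3*11*(-1/394) - 382264) = 1/(-33/394 - 382264) = 1/(-150612049/394) = -394/150612049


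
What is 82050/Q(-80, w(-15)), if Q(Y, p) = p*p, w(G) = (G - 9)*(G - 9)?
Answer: 13675/55296 ≈ 0.24731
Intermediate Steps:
w(G) = (-9 + G)² (w(G) = (-9 + G)*(-9 + G) = (-9 + G)²)
Q(Y, p) = p²
82050/Q(-80, w(-15)) = 82050/(((-9 - 15)²)²) = 82050/(((-24)²)²) = 82050/(576²) = 82050/331776 = 82050*(1/331776) = 13675/55296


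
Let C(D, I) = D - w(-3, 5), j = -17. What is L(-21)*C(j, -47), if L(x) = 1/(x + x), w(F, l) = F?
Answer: ⅓ ≈ 0.33333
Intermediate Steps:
L(x) = 1/(2*x)
C(D, I) = 3 + D (C(D, I) = D - 1*(-3) = D + 3 = 3 + D)
L(-21)*C(j, -47) = ((½)/(-21))*(3 - 17) = ((½)*(-1/21))*(-14) = -1/42*(-14) = ⅓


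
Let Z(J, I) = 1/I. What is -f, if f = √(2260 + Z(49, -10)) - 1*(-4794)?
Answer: -4794 - 27*√310/10 ≈ -4841.5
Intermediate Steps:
f = 4794 + 27*√310/10 (f = √(2260 + 1/(-10)) - 1*(-4794) = √(2260 - ⅒) + 4794 = √(22599/10) + 4794 = 27*√310/10 + 4794 = 4794 + 27*√310/10 ≈ 4841.5)
-f = -(4794 + 27*√310/10) = -4794 - 27*√310/10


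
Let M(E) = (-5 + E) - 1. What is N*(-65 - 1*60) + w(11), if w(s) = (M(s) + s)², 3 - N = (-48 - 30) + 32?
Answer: -5869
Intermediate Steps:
M(E) = -6 + E
N = 49 (N = 3 - ((-48 - 30) + 32) = 3 - (-78 + 32) = 3 - 1*(-46) = 3 + 46 = 49)
w(s) = (-6 + 2*s)² (w(s) = ((-6 + s) + s)² = (-6 + 2*s)²)
N*(-65 - 1*60) + w(11) = 49*(-65 - 1*60) + 4*(-3 + 11)² = 49*(-65 - 60) + 4*8² = 49*(-125) + 4*64 = -6125 + 256 = -5869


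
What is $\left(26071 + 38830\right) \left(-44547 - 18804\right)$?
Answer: $-4111543251$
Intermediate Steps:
$\left(26071 + 38830\right) \left(-44547 - 18804\right) = 64901 \left(-63351\right) = -4111543251$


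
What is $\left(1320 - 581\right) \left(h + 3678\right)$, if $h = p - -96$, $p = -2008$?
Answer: $1305074$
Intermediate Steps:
$h = -1912$ ($h = -2008 - -96 = -2008 + 96 = -1912$)
$\left(1320 - 581\right) \left(h + 3678\right) = \left(1320 - 581\right) \left(-1912 + 3678\right) = 739 \cdot 1766 = 1305074$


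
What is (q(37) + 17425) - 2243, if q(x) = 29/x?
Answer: 561763/37 ≈ 15183.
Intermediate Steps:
(q(37) + 17425) - 2243 = (29/37 + 17425) - 2243 = 644754/37 - 2243 = 561763/37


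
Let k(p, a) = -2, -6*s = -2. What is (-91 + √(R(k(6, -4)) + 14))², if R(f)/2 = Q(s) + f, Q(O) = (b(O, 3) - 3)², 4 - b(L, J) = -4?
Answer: 8341 - 364*√15 ≈ 6931.2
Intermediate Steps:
s = ⅓ (s = -⅙*(-2) = ⅓ ≈ 0.33333)
b(L, J) = 8 (b(L, J) = 4 - 1*(-4) = 4 + 4 = 8)
Q(O) = 25 (Q(O) = (8 - 3)² = 5² = 25)
R(f) = 50 + 2*f (R(f) = 2*(25 + f) = 50 + 2*f)
(-91 + √(R(k(6, -4)) + 14))² = (-91 + √((50 + 2*(-2)) + 14))² = (-91 + √((50 - 4) + 14))² = (-91 + √(46 + 14))² = (-91 + √60)² = (-91 + 2*√15)²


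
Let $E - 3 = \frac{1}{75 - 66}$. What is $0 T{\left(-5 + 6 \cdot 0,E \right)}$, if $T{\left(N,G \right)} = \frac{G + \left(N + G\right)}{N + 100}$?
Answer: $0$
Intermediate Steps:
$E = \frac{28}{9}$ ($E = 3 + \frac{1}{75 - 66} = 3 + \frac{1}{9} = \frac{28}{9} \approx 3.1111$)
$T{\left(N,G \right)} = \frac{N + 2 G}{100 + N}$ ($T{\left(N,G \right)} = \frac{G + \left(G + N\right)}{100 + N} = \frac{N + 2 G}{100 + N}$)
$0 T{\left(-5 + 6 \cdot 0,E \right)} = 0 \frac{\left(-5 + 6 \cdot 0\right) + 2 \cdot \frac{28}{9}}{100 + \left(-5 + 6 \cdot 0\right)} = 0 \frac{\left(-5 + 0\right) + \frac{56}{9}}{100 + \left(-5 + 0\right)} = 0 \frac{-5 + \frac{56}{9}}{100 - 5} = 0 \cdot \frac{1}{95} \cdot \frac{11}{9} = 0 \cdot \frac{11}{855} = 0$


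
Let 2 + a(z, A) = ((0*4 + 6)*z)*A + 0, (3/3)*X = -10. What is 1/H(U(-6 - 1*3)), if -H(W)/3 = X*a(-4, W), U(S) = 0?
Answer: -1/60 ≈ -0.016667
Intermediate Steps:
X = -10
a(z, A) = -2 + 6*A*z (a(z, A) = -2 + (((0*4 + 6)*z)*A + 0) = -2 + (((0 + 6)*z)*A + 0) = -2 + ((6*z)*A + 0) = -2 + (6*A*z + 0) = -2 + 6*A*z)
H(W) = -60 - 720*W (H(W) = -(-30)*(-2 + 6*W*(-4)) = -(-30)*(-2 - 24*W) = -3*(20 + 240*W) = -60 - 720*W)
1/H(U(-6 - 1*3)) = 1/(-60 - 720*0) = 1/(-60 + 0) = 1/(-60) = -1/60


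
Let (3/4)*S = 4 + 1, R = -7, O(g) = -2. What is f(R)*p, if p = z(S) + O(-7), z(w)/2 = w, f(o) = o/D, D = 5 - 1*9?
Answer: 119/6 ≈ 19.833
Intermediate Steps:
D = -4 (D = 5 - 9 = -4)
S = 20/3 (S = 4*(4 + 1)/3 = (4/3)*5 = 20/3 ≈ 6.6667)
f(o) = -o/4 (f(o) = o/(-4) = o*(-¼) = -o/4)
z(w) = 2*w
p = 34/3 (p = 2*(20/3) - 2 = 40/3 - 2 = 34/3 ≈ 11.333)
f(R)*p = -¼*(-7)*(34/3) = (7/4)*(34/3) = 119/6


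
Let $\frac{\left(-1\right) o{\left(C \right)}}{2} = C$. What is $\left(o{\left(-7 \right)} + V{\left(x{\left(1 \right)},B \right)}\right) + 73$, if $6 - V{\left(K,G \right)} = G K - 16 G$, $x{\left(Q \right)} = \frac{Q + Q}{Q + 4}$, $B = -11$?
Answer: $- \frac{393}{5} \approx -78.6$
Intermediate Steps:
$o{\left(C \right)} = - 2 C$
$x{\left(Q \right)} = \frac{2 Q}{4 + Q}$
$V{\left(K,G \right)} = 6 + 16 G - G K$ ($V{\left(K,G \right)} = 6 - \left(G K - 16 G\right) = 6 - \left(- 16 G + G K\right) = 6 + 16 G - G K$)
$\left(o{\left(-7 \right)} + V{\left(x{\left(1 \right)},B \right)}\right) + 73 = \left(\left(-2\right) \left(-7\right) + \left(6 + 16 \left(-11\right) - - 11 \cdot 2 \cdot 1 \frac{1}{4 + 1}\right)\right) + 73 = \left(14 - \left(170 - 22 \cdot 1 \cdot \frac{1}{5}\right)\right) + 73 = \left(14 - \left(170 - \frac{22}{5}\right)\right) + 73 = \left(14 + \left(6 - 176 + \frac{22}{5}\right)\right) + 73 = \left(14 - \frac{828}{5}\right) + 73 = - \frac{758}{5} + 73 = - \frac{393}{5}$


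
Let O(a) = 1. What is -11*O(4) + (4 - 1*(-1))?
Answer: -6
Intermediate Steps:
-11*O(4) + (4 - 1*(-1)) = -11*1 + (4 - 1*(-1)) = -11 + (4 + 1) = -11 + 5 = -6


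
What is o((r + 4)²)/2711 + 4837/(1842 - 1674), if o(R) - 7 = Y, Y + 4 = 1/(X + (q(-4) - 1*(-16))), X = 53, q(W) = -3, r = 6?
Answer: 20607107/715704 ≈ 28.793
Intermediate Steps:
Y = -263/66 (Y = -4 + 1/(53 + (-3 - 1*(-16))) = -4 + 1/(53 + (-3 + 16)) = -4 + 1/(53 + 13) = -4 + 1/66 = -263/66 ≈ -3.9848)
o(R) = 199/66 (o(R) = 7 - 263/66 = 199/66)
o((r + 4)²)/2711 + 4837/(1842 - 1674) = (199/66)/2711 + 4837/(1842 - 1674) = (199/66)*(1/2711) + 4837/168 = 199/178926 + 4837*(1/168) = 199/178926 + 691/24 = 20607107/715704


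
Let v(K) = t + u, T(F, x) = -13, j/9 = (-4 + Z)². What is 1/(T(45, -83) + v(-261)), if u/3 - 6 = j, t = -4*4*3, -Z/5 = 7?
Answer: 1/41024 ≈ 2.4376e-5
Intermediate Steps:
Z = -35 (Z = -5*7 = -35)
j = 13689 (j = 9*(-4 - 35)² = 9*(-39)² = 9*1521 = 13689)
t = -48 (t = -16*3 = -48)
u = 41085 (u = 18 + 3*13689 = 18 + 41067 = 41085)
v(K) = 41037 (v(K) = -48 + 41085 = 41037)
1/(T(45, -83) + v(-261)) = 1/(-13 + 41037) = 1/41024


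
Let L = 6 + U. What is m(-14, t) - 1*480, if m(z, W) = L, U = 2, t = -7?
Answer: -472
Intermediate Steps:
L = 8 (L = 6 + 2 = 8)
m(z, W) = 8
m(-14, t) - 1*480 = 8 - 1*480 = 8 - 480 = -472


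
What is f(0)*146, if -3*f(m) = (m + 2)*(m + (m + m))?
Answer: 0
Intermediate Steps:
f(m) = -m*(2 + m) (f(m) = -(m + 2)*(m + (m + m))/3 = -(2 + m)*(m + 2*m)/3 = -(2 + m)*3*m/3 = -m*(2 + m))
f(0)*146 = -1*0*(2 + 0)*146 = -1*0*2*146 = 0*146 = 0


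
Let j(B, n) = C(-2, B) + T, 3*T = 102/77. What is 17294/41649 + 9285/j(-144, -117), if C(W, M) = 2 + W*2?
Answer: -1984977935/333192 ≈ -5957.5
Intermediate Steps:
C(W, M) = 2 + 2*W
T = 34/77 (T = (102/77)/3 = (102*(1/77))/3 = (⅓)*(102/77) = 34/77 ≈ 0.44156)
j(B, n) = -120/77 (j(B, n) = (2 + 2*(-2)) + 34/77 = (2 - 4) + 34/77 = -2 + 34/77 = -120/77)
17294/41649 + 9285/j(-144, -117) = 17294/41649 + 9285/(-120/77) = 17294*(1/41649) + 9285*(-77/120) = 17294/41649 - 47663/8 = -1984977935/333192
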